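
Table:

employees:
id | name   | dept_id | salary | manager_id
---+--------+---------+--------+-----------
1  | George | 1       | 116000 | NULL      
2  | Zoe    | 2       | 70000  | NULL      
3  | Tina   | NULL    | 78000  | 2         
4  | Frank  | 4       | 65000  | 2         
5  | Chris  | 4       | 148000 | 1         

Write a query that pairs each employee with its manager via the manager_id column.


This is a self-join: employees is joined to a second copy of itself, matching each row's manager_id to another row's id. Use LEFT JOIN so rows with manager_id=NULL are kept.
  - employee 1 (George): manager_id=NULL -> NULL
  - employee 2 (Zoe): manager_id=NULL -> NULL
  - employee 3 (Tina): manager_id=2 -> Zoe
  - employee 4 (Frank): manager_id=2 -> Zoe
  - employee 5 (Chris): manager_id=1 -> George

SQL:
SELECT a.name AS item, b.name AS manager
FROM employees a
LEFT JOIN employees b ON a.manager_id = b.id

Result:
item   | manager
-------+--------
George | NULL   
Zoe    | NULL   
Tina   | Zoe    
Frank  | Zoe    
Chris  | George 


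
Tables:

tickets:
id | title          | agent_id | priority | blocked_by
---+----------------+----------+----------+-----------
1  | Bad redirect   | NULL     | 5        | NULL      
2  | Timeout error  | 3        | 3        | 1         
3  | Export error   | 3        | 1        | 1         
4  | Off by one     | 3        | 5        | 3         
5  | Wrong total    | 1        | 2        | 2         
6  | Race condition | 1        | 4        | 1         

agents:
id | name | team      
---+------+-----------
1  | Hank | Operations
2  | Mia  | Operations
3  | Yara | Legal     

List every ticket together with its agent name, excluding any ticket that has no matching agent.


INNER JOIN keeps only tickets rows whose agent_id matches an id in agents. Walk through each ticket:
  - ticket 1 (Bad redirect): agent_id=NULL, no match -> dropped
  - ticket 2 (Timeout error): agent_id=3 -> matches Yara
  - ticket 3 (Export error): agent_id=3 -> matches Yara
  - ticket 4 (Off by one): agent_id=3 -> matches Yara
  - ticket 5 (Wrong total): agent_id=1 -> matches Hank
  - ticket 6 (Race condition): agent_id=1 -> matches Hank
So 1 of 6 rows is dropped.

SQL:
SELECT a.title, b.name AS agent
FROM tickets a
INNER JOIN agents b ON a.agent_id = b.id

Result:
title          | agent
---------------+------
Timeout error  | Yara 
Export error   | Yara 
Off by one     | Yara 
Wrong total    | Hank 
Race condition | Hank 


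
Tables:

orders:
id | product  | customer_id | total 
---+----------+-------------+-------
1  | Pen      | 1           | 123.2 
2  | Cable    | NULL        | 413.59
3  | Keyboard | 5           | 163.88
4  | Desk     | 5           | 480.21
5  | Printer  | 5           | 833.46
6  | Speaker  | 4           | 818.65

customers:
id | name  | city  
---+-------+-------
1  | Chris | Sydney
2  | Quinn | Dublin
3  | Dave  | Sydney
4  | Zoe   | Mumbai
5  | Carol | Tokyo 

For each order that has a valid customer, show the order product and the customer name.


INNER JOIN keeps only orders rows whose customer_id matches an id in customers. Walk through each order:
  - order 1 (Pen): customer_id=1 -> matches Chris
  - order 2 (Cable): customer_id=NULL, no match -> dropped
  - order 3 (Keyboard): customer_id=5 -> matches Carol
  - order 4 (Desk): customer_id=5 -> matches Carol
  - order 5 (Printer): customer_id=5 -> matches Carol
  - order 6 (Speaker): customer_id=4 -> matches Zoe
So 1 of 6 rows is dropped.

SQL:
SELECT a.product, b.name AS customer
FROM orders a
INNER JOIN customers b ON a.customer_id = b.id

Result:
product  | customer
---------+---------
Pen      | Chris   
Keyboard | Carol   
Desk     | Carol   
Printer  | Carol   
Speaker  | Zoe     


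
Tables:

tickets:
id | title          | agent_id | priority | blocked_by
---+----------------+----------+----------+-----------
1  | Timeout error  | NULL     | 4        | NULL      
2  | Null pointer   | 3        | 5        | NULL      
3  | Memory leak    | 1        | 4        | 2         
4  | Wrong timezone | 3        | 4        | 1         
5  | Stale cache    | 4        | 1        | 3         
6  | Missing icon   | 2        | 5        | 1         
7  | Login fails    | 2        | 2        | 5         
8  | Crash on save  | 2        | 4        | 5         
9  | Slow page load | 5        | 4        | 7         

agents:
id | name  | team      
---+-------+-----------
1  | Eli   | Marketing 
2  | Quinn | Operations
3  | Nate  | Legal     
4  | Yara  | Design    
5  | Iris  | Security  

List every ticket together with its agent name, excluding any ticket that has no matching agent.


INNER JOIN keeps only tickets rows whose agent_id matches an id in agents. Walk through each ticket:
  - ticket 1 (Timeout error): agent_id=NULL, no match -> dropped
  - ticket 2 (Null pointer): agent_id=3 -> matches Nate
  - ticket 3 (Memory leak): agent_id=1 -> matches Eli
  - ticket 4 (Wrong timezone): agent_id=3 -> matches Nate
  - ticket 5 (Stale cache): agent_id=4 -> matches Yara
  - ticket 6 (Missing icon): agent_id=2 -> matches Quinn
  - ticket 7 (Login fails): agent_id=2 -> matches Quinn
  - ticket 8 (Crash on save): agent_id=2 -> matches Quinn
  - ticket 9 (Slow page load): agent_id=5 -> matches Iris
So 1 of 9 rows is dropped.

SQL:
SELECT a.title, b.name AS agent
FROM tickets a
INNER JOIN agents b ON a.agent_id = b.id

Result:
title          | agent
---------------+------
Null pointer   | Nate 
Memory leak    | Eli  
Wrong timezone | Nate 
Stale cache    | Yara 
Missing icon   | Quinn
Login fails    | Quinn
Crash on save  | Quinn
Slow page load | Iris 


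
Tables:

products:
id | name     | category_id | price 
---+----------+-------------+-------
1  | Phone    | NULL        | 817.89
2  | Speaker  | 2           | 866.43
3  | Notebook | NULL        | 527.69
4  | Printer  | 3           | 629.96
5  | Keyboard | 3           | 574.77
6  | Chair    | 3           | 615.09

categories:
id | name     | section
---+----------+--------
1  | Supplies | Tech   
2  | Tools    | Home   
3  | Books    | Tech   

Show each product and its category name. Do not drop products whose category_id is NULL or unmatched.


LEFT JOIN keeps every row from products (the left table); where category_id has no match in categories, the category columns become NULL. Walk through each product:
  - product 1 (Phone): category_id=NULL, no match -> kept with NULL
  - product 2 (Speaker): category_id=2 -> matches Tools
  - product 3 (Notebook): category_id=NULL, no match -> kept with NULL
  - product 4 (Printer): category_id=3 -> matches Books
  - product 5 (Keyboard): category_id=3 -> matches Books
  - product 6 (Chair): category_id=3 -> matches Books
All 6 rows appear; 2 have NULL category.

SQL:
SELECT a.name, b.name AS category
FROM products a
LEFT JOIN categories b ON a.category_id = b.id

Result:
name     | category
---------+---------
Phone    | NULL    
Speaker  | Tools   
Notebook | NULL    
Printer  | Books   
Keyboard | Books   
Chair    | Books   


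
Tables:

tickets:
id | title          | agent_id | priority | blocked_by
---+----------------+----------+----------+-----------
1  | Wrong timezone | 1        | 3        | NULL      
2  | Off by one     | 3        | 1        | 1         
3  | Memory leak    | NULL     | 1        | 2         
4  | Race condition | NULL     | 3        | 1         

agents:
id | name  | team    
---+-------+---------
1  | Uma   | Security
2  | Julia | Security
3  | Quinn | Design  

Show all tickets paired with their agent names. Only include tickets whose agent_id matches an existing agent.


INNER JOIN keeps only tickets rows whose agent_id matches an id in agents. Walk through each ticket:
  - ticket 1 (Wrong timezone): agent_id=1 -> matches Uma
  - ticket 2 (Off by one): agent_id=3 -> matches Quinn
  - ticket 3 (Memory leak): agent_id=NULL, no match -> dropped
  - ticket 4 (Race condition): agent_id=NULL, no match -> dropped
So 2 of 4 rows are dropped.

SQL:
SELECT a.title, b.name AS agent
FROM tickets a
INNER JOIN agents b ON a.agent_id = b.id

Result:
title          | agent
---------------+------
Wrong timezone | Uma  
Off by one     | Quinn


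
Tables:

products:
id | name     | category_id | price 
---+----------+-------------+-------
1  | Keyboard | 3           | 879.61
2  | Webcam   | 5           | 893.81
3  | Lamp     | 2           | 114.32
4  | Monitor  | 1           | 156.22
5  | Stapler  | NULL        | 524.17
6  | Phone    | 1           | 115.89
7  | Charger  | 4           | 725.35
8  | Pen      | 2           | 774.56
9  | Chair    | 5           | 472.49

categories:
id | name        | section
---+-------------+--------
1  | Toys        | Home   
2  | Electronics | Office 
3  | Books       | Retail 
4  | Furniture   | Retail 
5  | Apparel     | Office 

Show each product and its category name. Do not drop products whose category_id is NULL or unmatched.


LEFT JOIN keeps every row from products (the left table); where category_id has no match in categories, the category columns become NULL. Walk through each product:
  - product 1 (Keyboard): category_id=3 -> matches Books
  - product 2 (Webcam): category_id=5 -> matches Apparel
  - product 3 (Lamp): category_id=2 -> matches Electronics
  - product 4 (Monitor): category_id=1 -> matches Toys
  - product 5 (Stapler): category_id=NULL, no match -> kept with NULL
  - product 6 (Phone): category_id=1 -> matches Toys
  - product 7 (Charger): category_id=4 -> matches Furniture
  - product 8 (Pen): category_id=2 -> matches Electronics
  - product 9 (Chair): category_id=5 -> matches Apparel
All 9 rows appear; 1 has NULL category.

SQL:
SELECT a.name, b.name AS category
FROM products a
LEFT JOIN categories b ON a.category_id = b.id

Result:
name     | category   
---------+------------
Keyboard | Books      
Webcam   | Apparel    
Lamp     | Electronics
Monitor  | Toys       
Stapler  | NULL       
Phone    | Toys       
Charger  | Furniture  
Pen      | Electronics
Chair    | Apparel    


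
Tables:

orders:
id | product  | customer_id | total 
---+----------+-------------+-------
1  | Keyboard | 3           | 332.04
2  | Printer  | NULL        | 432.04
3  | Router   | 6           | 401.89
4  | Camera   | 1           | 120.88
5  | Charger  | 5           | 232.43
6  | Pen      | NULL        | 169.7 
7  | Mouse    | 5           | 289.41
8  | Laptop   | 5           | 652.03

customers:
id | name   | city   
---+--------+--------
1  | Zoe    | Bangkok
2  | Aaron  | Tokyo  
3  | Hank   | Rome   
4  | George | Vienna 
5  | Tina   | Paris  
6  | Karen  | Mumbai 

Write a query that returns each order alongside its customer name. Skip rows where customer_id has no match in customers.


INNER JOIN keeps only orders rows whose customer_id matches an id in customers. Walk through each order:
  - order 1 (Keyboard): customer_id=3 -> matches Hank
  - order 2 (Printer): customer_id=NULL, no match -> dropped
  - order 3 (Router): customer_id=6 -> matches Karen
  - order 4 (Camera): customer_id=1 -> matches Zoe
  - order 5 (Charger): customer_id=5 -> matches Tina
  - order 6 (Pen): customer_id=NULL, no match -> dropped
  - order 7 (Mouse): customer_id=5 -> matches Tina
  - order 8 (Laptop): customer_id=5 -> matches Tina
So 2 of 8 rows are dropped.

SQL:
SELECT a.product, b.name AS customer
FROM orders a
INNER JOIN customers b ON a.customer_id = b.id

Result:
product  | customer
---------+---------
Keyboard | Hank    
Router   | Karen   
Camera   | Zoe     
Charger  | Tina    
Mouse    | Tina    
Laptop   | Tina    


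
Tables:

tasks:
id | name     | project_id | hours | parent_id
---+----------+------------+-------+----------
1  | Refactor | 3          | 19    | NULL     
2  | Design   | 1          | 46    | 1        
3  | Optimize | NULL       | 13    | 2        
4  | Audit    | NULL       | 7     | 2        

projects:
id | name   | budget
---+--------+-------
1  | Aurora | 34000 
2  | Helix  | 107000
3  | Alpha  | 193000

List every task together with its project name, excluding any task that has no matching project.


INNER JOIN keeps only tasks rows whose project_id matches an id in projects. Walk through each task:
  - task 1 (Refactor): project_id=3 -> matches Alpha
  - task 2 (Design): project_id=1 -> matches Aurora
  - task 3 (Optimize): project_id=NULL, no match -> dropped
  - task 4 (Audit): project_id=NULL, no match -> dropped
So 2 of 4 rows are dropped.

SQL:
SELECT a.name, b.name AS project
FROM tasks a
INNER JOIN projects b ON a.project_id = b.id

Result:
name     | project
---------+--------
Refactor | Alpha  
Design   | Aurora 


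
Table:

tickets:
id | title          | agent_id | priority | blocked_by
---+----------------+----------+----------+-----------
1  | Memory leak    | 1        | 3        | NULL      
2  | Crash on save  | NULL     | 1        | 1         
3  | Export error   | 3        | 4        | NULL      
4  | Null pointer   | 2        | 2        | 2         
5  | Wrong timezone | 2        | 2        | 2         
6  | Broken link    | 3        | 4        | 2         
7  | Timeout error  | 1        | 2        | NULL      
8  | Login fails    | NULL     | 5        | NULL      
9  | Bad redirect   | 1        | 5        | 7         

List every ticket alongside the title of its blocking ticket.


This is a self-join: tickets is joined to a second copy of itself, matching each row's blocked_by to another row's id. Use LEFT JOIN so rows with blocked_by=NULL are kept.
  - ticket 1 (Memory leak): blocked_by=NULL -> NULL
  - ticket 2 (Crash on save): blocked_by=1 -> Memory leak
  - ticket 3 (Export error): blocked_by=NULL -> NULL
  - ticket 4 (Null pointer): blocked_by=2 -> Crash on save
  - ticket 5 (Wrong timezone): blocked_by=2 -> Crash on save
  - ticket 6 (Broken link): blocked_by=2 -> Crash on save
  - ticket 7 (Timeout error): blocked_by=NULL -> NULL
  - ticket 8 (Login fails): blocked_by=NULL -> NULL
  - ticket 9 (Bad redirect): blocked_by=7 -> Timeout error

SQL:
SELECT a.title AS item, b.title AS blocked_by
FROM tickets a
LEFT JOIN tickets b ON a.blocked_by = b.id

Result:
item           | blocked_by   
---------------+--------------
Memory leak    | NULL         
Crash on save  | Memory leak  
Export error   | NULL         
Null pointer   | Crash on save
Wrong timezone | Crash on save
Broken link    | Crash on save
Timeout error  | NULL         
Login fails    | NULL         
Bad redirect   | Timeout error


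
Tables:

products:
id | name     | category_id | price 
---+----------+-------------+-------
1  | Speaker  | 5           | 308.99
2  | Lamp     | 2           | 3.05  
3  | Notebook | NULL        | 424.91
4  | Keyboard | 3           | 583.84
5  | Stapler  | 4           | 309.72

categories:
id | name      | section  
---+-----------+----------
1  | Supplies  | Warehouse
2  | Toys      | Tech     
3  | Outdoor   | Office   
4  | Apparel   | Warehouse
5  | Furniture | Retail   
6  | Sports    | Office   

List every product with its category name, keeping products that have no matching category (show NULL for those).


LEFT JOIN keeps every row from products (the left table); where category_id has no match in categories, the category columns become NULL. Walk through each product:
  - product 1 (Speaker): category_id=5 -> matches Furniture
  - product 2 (Lamp): category_id=2 -> matches Toys
  - product 3 (Notebook): category_id=NULL, no match -> kept with NULL
  - product 4 (Keyboard): category_id=3 -> matches Outdoor
  - product 5 (Stapler): category_id=4 -> matches Apparel
All 5 rows appear; 1 has NULL category.

SQL:
SELECT a.name, b.name AS category
FROM products a
LEFT JOIN categories b ON a.category_id = b.id

Result:
name     | category 
---------+----------
Speaker  | Furniture
Lamp     | Toys     
Notebook | NULL     
Keyboard | Outdoor  
Stapler  | Apparel  


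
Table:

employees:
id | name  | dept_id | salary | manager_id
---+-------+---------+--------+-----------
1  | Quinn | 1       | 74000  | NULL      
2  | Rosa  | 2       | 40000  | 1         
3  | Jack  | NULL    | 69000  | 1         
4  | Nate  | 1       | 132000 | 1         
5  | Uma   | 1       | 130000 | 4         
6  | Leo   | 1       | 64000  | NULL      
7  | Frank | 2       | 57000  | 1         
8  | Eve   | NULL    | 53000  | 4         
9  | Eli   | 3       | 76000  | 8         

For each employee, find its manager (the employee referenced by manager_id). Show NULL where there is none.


This is a self-join: employees is joined to a second copy of itself, matching each row's manager_id to another row's id. Use LEFT JOIN so rows with manager_id=NULL are kept.
  - employee 1 (Quinn): manager_id=NULL -> NULL
  - employee 2 (Rosa): manager_id=1 -> Quinn
  - employee 3 (Jack): manager_id=1 -> Quinn
  - employee 4 (Nate): manager_id=1 -> Quinn
  - employee 5 (Uma): manager_id=4 -> Nate
  - employee 6 (Leo): manager_id=NULL -> NULL
  - employee 7 (Frank): manager_id=1 -> Quinn
  - employee 8 (Eve): manager_id=4 -> Nate
  - employee 9 (Eli): manager_id=8 -> Eve

SQL:
SELECT a.name AS item, b.name AS manager
FROM employees a
LEFT JOIN employees b ON a.manager_id = b.id

Result:
item  | manager
------+--------
Quinn | NULL   
Rosa  | Quinn  
Jack  | Quinn  
Nate  | Quinn  
Uma   | Nate   
Leo   | NULL   
Frank | Quinn  
Eve   | Nate   
Eli   | Eve    


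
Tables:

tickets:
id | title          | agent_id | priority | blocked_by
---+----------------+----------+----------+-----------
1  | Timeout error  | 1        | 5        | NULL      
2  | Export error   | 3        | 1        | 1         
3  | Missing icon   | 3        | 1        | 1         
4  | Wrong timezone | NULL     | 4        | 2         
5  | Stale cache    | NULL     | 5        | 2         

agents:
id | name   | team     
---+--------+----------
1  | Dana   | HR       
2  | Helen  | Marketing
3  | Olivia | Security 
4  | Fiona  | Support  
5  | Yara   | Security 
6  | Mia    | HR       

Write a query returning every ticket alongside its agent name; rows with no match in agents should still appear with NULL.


LEFT JOIN keeps every row from tickets (the left table); where agent_id has no match in agents, the agent columns become NULL. Walk through each ticket:
  - ticket 1 (Timeout error): agent_id=1 -> matches Dana
  - ticket 2 (Export error): agent_id=3 -> matches Olivia
  - ticket 3 (Missing icon): agent_id=3 -> matches Olivia
  - ticket 4 (Wrong timezone): agent_id=NULL, no match -> kept with NULL
  - ticket 5 (Stale cache): agent_id=NULL, no match -> kept with NULL
All 5 rows appear; 2 have NULL agent.

SQL:
SELECT a.title, b.name AS agent
FROM tickets a
LEFT JOIN agents b ON a.agent_id = b.id

Result:
title          | agent 
---------------+-------
Timeout error  | Dana  
Export error   | Olivia
Missing icon   | Olivia
Wrong timezone | NULL  
Stale cache    | NULL  


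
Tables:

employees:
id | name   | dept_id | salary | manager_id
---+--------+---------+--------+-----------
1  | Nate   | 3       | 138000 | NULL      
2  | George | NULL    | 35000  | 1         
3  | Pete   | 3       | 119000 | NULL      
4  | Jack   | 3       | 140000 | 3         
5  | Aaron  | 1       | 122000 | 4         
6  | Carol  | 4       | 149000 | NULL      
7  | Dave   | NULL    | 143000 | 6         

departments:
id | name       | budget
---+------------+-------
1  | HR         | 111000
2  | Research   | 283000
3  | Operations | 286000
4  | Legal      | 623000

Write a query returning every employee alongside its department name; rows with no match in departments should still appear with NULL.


LEFT JOIN keeps every row from employees (the left table); where dept_id has no match in departments, the department columns become NULL. Walk through each employee:
  - employee 1 (Nate): dept_id=3 -> matches Operations
  - employee 2 (George): dept_id=NULL, no match -> kept with NULL
  - employee 3 (Pete): dept_id=3 -> matches Operations
  - employee 4 (Jack): dept_id=3 -> matches Operations
  - employee 5 (Aaron): dept_id=1 -> matches HR
  - employee 6 (Carol): dept_id=4 -> matches Legal
  - employee 7 (Dave): dept_id=NULL, no match -> kept with NULL
All 7 rows appear; 2 have NULL department.

SQL:
SELECT a.name, b.name AS department
FROM employees a
LEFT JOIN departments b ON a.dept_id = b.id

Result:
name   | department
-------+-----------
Nate   | Operations
George | NULL      
Pete   | Operations
Jack   | Operations
Aaron  | HR        
Carol  | Legal     
Dave   | NULL      


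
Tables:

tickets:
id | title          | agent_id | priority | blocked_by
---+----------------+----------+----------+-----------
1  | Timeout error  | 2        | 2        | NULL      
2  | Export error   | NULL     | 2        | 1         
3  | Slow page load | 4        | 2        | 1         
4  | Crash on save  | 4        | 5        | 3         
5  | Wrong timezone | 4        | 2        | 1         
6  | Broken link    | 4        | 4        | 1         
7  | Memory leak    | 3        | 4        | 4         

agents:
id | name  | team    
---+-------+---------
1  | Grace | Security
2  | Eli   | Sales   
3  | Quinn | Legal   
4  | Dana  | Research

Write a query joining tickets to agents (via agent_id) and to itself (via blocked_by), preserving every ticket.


Two LEFT JOINs from the same base table tickets: one to agents via agent_id, one to tickets itself via blocked_by. Both are LEFT so every ticket is preserved.
Match against agents:
  - ticket 1 (Timeout error): agent_id=2 -> matches Eli
  - ticket 2 (Export error): agent_id=NULL, no match -> kept with NULL
  - ticket 3 (Slow page load): agent_id=4 -> matches Dana
  - ticket 4 (Crash on save): agent_id=4 -> matches Dana
  - ticket 5 (Wrong timezone): agent_id=4 -> matches Dana
  - ticket 6 (Broken link): agent_id=4 -> matches Dana
  - ticket 7 (Memory leak): agent_id=3 -> matches Quinn
Match against tickets (self):
  - ticket 1 (Timeout error): blocked_by=NULL -> NULL
  - ticket 2 (Export error): blocked_by=1 -> Timeout error
  - ticket 3 (Slow page load): blocked_by=1 -> Timeout error
  - ticket 4 (Crash on save): blocked_by=3 -> Slow page load
  - ticket 5 (Wrong timezone): blocked_by=1 -> Timeout error
  - ticket 6 (Broken link): blocked_by=1 -> Timeout error
  - ticket 7 (Memory leak): blocked_by=4 -> Crash on save

SQL:
SELECT a.title, b.name AS agent, c.title AS blocked_by
FROM tickets a
LEFT JOIN agents b ON a.agent_id = b.id
LEFT JOIN tickets c ON a.blocked_by = c.id

Result:
title          | agent | blocked_by    
---------------+-------+---------------
Timeout error  | Eli   | NULL          
Export error   | NULL  | Timeout error 
Slow page load | Dana  | Timeout error 
Crash on save  | Dana  | Slow page load
Wrong timezone | Dana  | Timeout error 
Broken link    | Dana  | Timeout error 
Memory leak    | Quinn | Crash on save 


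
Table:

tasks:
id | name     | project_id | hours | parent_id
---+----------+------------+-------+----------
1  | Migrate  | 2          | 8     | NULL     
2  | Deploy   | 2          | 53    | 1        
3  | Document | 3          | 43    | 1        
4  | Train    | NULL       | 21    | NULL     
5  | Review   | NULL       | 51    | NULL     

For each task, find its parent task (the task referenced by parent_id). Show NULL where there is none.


This is a self-join: tasks is joined to a second copy of itself, matching each row's parent_id to another row's id. Use LEFT JOIN so rows with parent_id=NULL are kept.
  - task 1 (Migrate): parent_id=NULL -> NULL
  - task 2 (Deploy): parent_id=1 -> Migrate
  - task 3 (Document): parent_id=1 -> Migrate
  - task 4 (Train): parent_id=NULL -> NULL
  - task 5 (Review): parent_id=NULL -> NULL

SQL:
SELECT a.name AS item, b.name AS parent
FROM tasks a
LEFT JOIN tasks b ON a.parent_id = b.id

Result:
item     | parent 
---------+--------
Migrate  | NULL   
Deploy   | Migrate
Document | Migrate
Train    | NULL   
Review   | NULL   


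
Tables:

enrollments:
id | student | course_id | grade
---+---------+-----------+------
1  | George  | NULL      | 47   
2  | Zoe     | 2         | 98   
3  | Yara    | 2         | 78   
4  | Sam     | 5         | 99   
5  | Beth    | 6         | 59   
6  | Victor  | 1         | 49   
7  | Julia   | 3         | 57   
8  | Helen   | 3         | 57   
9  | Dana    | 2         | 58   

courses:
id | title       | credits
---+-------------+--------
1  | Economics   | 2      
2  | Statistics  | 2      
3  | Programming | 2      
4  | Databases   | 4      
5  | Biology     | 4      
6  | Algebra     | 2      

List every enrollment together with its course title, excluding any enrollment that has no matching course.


INNER JOIN keeps only enrollments rows whose course_id matches an id in courses. Walk through each enrollment:
  - enrollment 1 (George): course_id=NULL, no match -> dropped
  - enrollment 2 (Zoe): course_id=2 -> matches Statistics
  - enrollment 3 (Yara): course_id=2 -> matches Statistics
  - enrollment 4 (Sam): course_id=5 -> matches Biology
  - enrollment 5 (Beth): course_id=6 -> matches Algebra
  - enrollment 6 (Victor): course_id=1 -> matches Economics
  - enrollment 7 (Julia): course_id=3 -> matches Programming
  - enrollment 8 (Helen): course_id=3 -> matches Programming
  - enrollment 9 (Dana): course_id=2 -> matches Statistics
So 1 of 9 rows is dropped.

SQL:
SELECT a.student, b.title AS course
FROM enrollments a
INNER JOIN courses b ON a.course_id = b.id

Result:
student | course     
--------+------------
Zoe     | Statistics 
Yara    | Statistics 
Sam     | Biology    
Beth    | Algebra    
Victor  | Economics  
Julia   | Programming
Helen   | Programming
Dana    | Statistics 


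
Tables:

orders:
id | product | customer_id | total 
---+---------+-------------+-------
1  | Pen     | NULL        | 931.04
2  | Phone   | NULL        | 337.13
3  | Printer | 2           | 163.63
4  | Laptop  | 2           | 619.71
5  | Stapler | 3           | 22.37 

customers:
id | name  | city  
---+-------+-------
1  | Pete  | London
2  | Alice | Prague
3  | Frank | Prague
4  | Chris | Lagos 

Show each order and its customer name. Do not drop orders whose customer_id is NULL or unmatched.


LEFT JOIN keeps every row from orders (the left table); where customer_id has no match in customers, the customer columns become NULL. Walk through each order:
  - order 1 (Pen): customer_id=NULL, no match -> kept with NULL
  - order 2 (Phone): customer_id=NULL, no match -> kept with NULL
  - order 3 (Printer): customer_id=2 -> matches Alice
  - order 4 (Laptop): customer_id=2 -> matches Alice
  - order 5 (Stapler): customer_id=3 -> matches Frank
All 5 rows appear; 2 have NULL customer.

SQL:
SELECT a.product, b.name AS customer
FROM orders a
LEFT JOIN customers b ON a.customer_id = b.id

Result:
product | customer
--------+---------
Pen     | NULL    
Phone   | NULL    
Printer | Alice   
Laptop  | Alice   
Stapler | Frank   


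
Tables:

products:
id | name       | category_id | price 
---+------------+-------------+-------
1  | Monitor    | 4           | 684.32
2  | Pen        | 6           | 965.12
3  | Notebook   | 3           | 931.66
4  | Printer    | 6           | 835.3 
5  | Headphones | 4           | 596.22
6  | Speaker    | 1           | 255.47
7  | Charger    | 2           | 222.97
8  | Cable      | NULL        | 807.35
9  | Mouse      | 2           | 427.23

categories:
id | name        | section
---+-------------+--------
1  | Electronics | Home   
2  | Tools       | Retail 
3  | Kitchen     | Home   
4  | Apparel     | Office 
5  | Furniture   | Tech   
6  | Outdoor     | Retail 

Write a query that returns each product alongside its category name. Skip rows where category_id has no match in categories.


INNER JOIN keeps only products rows whose category_id matches an id in categories. Walk through each product:
  - product 1 (Monitor): category_id=4 -> matches Apparel
  - product 2 (Pen): category_id=6 -> matches Outdoor
  - product 3 (Notebook): category_id=3 -> matches Kitchen
  - product 4 (Printer): category_id=6 -> matches Outdoor
  - product 5 (Headphones): category_id=4 -> matches Apparel
  - product 6 (Speaker): category_id=1 -> matches Electronics
  - product 7 (Charger): category_id=2 -> matches Tools
  - product 8 (Cable): category_id=NULL, no match -> dropped
  - product 9 (Mouse): category_id=2 -> matches Tools
So 1 of 9 rows is dropped.

SQL:
SELECT a.name, b.name AS category
FROM products a
INNER JOIN categories b ON a.category_id = b.id

Result:
name       | category   
-----------+------------
Monitor    | Apparel    
Pen        | Outdoor    
Notebook   | Kitchen    
Printer    | Outdoor    
Headphones | Apparel    
Speaker    | Electronics
Charger    | Tools      
Mouse      | Tools      


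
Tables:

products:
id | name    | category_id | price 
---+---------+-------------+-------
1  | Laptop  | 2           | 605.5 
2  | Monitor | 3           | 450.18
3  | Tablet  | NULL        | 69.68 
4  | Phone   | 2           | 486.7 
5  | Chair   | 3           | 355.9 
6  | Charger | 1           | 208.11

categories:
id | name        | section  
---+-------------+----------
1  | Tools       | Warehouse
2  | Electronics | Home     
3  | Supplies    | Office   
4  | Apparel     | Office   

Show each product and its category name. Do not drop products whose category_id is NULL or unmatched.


LEFT JOIN keeps every row from products (the left table); where category_id has no match in categories, the category columns become NULL. Walk through each product:
  - product 1 (Laptop): category_id=2 -> matches Electronics
  - product 2 (Monitor): category_id=3 -> matches Supplies
  - product 3 (Tablet): category_id=NULL, no match -> kept with NULL
  - product 4 (Phone): category_id=2 -> matches Electronics
  - product 5 (Chair): category_id=3 -> matches Supplies
  - product 6 (Charger): category_id=1 -> matches Tools
All 6 rows appear; 1 has NULL category.

SQL:
SELECT a.name, b.name AS category
FROM products a
LEFT JOIN categories b ON a.category_id = b.id

Result:
name    | category   
--------+------------
Laptop  | Electronics
Monitor | Supplies   
Tablet  | NULL       
Phone   | Electronics
Chair   | Supplies   
Charger | Tools      


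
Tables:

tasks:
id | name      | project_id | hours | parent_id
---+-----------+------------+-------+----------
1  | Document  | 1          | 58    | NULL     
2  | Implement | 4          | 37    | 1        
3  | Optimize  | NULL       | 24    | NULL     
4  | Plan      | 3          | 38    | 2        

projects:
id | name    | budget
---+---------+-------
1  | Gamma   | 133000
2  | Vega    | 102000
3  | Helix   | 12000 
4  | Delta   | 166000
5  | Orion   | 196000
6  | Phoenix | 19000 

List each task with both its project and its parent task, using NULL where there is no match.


Two LEFT JOINs from the same base table tasks: one to projects via project_id, one to tasks itself via parent_id. Both are LEFT so every task is preserved.
Match against projects:
  - task 1 (Document): project_id=1 -> matches Gamma
  - task 2 (Implement): project_id=4 -> matches Delta
  - task 3 (Optimize): project_id=NULL, no match -> kept with NULL
  - task 4 (Plan): project_id=3 -> matches Helix
Match against tasks (self):
  - task 1 (Document): parent_id=NULL -> NULL
  - task 2 (Implement): parent_id=1 -> Document
  - task 3 (Optimize): parent_id=NULL -> NULL
  - task 4 (Plan): parent_id=2 -> Implement

SQL:
SELECT a.name, b.name AS project, c.name AS parent
FROM tasks a
LEFT JOIN projects b ON a.project_id = b.id
LEFT JOIN tasks c ON a.parent_id = c.id

Result:
name      | project | parent   
----------+---------+----------
Document  | Gamma   | NULL     
Implement | Delta   | Document 
Optimize  | NULL    | NULL     
Plan      | Helix   | Implement


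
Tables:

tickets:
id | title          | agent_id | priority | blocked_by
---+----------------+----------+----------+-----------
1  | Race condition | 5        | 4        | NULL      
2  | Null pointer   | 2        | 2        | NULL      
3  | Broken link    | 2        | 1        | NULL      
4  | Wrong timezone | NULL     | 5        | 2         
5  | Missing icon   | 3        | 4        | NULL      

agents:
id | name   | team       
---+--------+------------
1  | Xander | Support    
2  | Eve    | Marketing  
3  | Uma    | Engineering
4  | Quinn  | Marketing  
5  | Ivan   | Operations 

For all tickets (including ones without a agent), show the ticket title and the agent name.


LEFT JOIN keeps every row from tickets (the left table); where agent_id has no match in agents, the agent columns become NULL. Walk through each ticket:
  - ticket 1 (Race condition): agent_id=5 -> matches Ivan
  - ticket 2 (Null pointer): agent_id=2 -> matches Eve
  - ticket 3 (Broken link): agent_id=2 -> matches Eve
  - ticket 4 (Wrong timezone): agent_id=NULL, no match -> kept with NULL
  - ticket 5 (Missing icon): agent_id=3 -> matches Uma
All 5 rows appear; 1 has NULL agent.

SQL:
SELECT a.title, b.name AS agent
FROM tickets a
LEFT JOIN agents b ON a.agent_id = b.id

Result:
title          | agent
---------------+------
Race condition | Ivan 
Null pointer   | Eve  
Broken link    | Eve  
Wrong timezone | NULL 
Missing icon   | Uma  


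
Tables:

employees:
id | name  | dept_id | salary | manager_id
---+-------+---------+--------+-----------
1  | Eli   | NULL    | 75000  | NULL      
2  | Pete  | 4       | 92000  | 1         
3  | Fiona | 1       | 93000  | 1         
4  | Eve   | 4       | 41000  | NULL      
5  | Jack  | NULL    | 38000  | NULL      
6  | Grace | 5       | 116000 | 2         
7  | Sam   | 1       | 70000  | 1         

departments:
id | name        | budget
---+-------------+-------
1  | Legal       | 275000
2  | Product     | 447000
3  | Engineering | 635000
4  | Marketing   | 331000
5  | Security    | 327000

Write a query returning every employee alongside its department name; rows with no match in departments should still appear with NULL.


LEFT JOIN keeps every row from employees (the left table); where dept_id has no match in departments, the department columns become NULL. Walk through each employee:
  - employee 1 (Eli): dept_id=NULL, no match -> kept with NULL
  - employee 2 (Pete): dept_id=4 -> matches Marketing
  - employee 3 (Fiona): dept_id=1 -> matches Legal
  - employee 4 (Eve): dept_id=4 -> matches Marketing
  - employee 5 (Jack): dept_id=NULL, no match -> kept with NULL
  - employee 6 (Grace): dept_id=5 -> matches Security
  - employee 7 (Sam): dept_id=1 -> matches Legal
All 7 rows appear; 2 have NULL department.

SQL:
SELECT a.name, b.name AS department
FROM employees a
LEFT JOIN departments b ON a.dept_id = b.id

Result:
name  | department
------+-----------
Eli   | NULL      
Pete  | Marketing 
Fiona | Legal     
Eve   | Marketing 
Jack  | NULL      
Grace | Security  
Sam   | Legal     


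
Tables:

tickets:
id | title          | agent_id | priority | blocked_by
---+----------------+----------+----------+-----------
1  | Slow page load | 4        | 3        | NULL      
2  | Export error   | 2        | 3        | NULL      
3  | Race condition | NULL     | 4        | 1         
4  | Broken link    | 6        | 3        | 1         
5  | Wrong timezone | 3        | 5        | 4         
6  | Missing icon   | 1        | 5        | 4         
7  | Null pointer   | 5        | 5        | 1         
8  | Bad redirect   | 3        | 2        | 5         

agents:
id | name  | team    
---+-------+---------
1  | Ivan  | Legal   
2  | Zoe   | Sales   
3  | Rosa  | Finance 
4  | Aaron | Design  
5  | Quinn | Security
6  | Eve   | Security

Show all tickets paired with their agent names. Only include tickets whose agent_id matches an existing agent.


INNER JOIN keeps only tickets rows whose agent_id matches an id in agents. Walk through each ticket:
  - ticket 1 (Slow page load): agent_id=4 -> matches Aaron
  - ticket 2 (Export error): agent_id=2 -> matches Zoe
  - ticket 3 (Race condition): agent_id=NULL, no match -> dropped
  - ticket 4 (Broken link): agent_id=6 -> matches Eve
  - ticket 5 (Wrong timezone): agent_id=3 -> matches Rosa
  - ticket 6 (Missing icon): agent_id=1 -> matches Ivan
  - ticket 7 (Null pointer): agent_id=5 -> matches Quinn
  - ticket 8 (Bad redirect): agent_id=3 -> matches Rosa
So 1 of 8 rows is dropped.

SQL:
SELECT a.title, b.name AS agent
FROM tickets a
INNER JOIN agents b ON a.agent_id = b.id

Result:
title          | agent
---------------+------
Slow page load | Aaron
Export error   | Zoe  
Broken link    | Eve  
Wrong timezone | Rosa 
Missing icon   | Ivan 
Null pointer   | Quinn
Bad redirect   | Rosa 


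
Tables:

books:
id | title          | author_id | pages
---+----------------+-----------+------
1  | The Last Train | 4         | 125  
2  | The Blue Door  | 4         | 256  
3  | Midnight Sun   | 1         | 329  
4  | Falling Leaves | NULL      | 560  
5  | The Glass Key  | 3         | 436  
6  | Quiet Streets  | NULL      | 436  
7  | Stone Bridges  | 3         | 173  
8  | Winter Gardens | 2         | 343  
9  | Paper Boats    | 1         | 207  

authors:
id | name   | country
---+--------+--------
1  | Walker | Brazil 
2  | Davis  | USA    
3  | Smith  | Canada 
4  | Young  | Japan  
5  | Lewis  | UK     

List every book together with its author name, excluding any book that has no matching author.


INNER JOIN keeps only books rows whose author_id matches an id in authors. Walk through each book:
  - book 1 (The Last Train): author_id=4 -> matches Young
  - book 2 (The Blue Door): author_id=4 -> matches Young
  - book 3 (Midnight Sun): author_id=1 -> matches Walker
  - book 4 (Falling Leaves): author_id=NULL, no match -> dropped
  - book 5 (The Glass Key): author_id=3 -> matches Smith
  - book 6 (Quiet Streets): author_id=NULL, no match -> dropped
  - book 7 (Stone Bridges): author_id=3 -> matches Smith
  - book 8 (Winter Gardens): author_id=2 -> matches Davis
  - book 9 (Paper Boats): author_id=1 -> matches Walker
So 2 of 9 rows are dropped.

SQL:
SELECT a.title, b.name AS author
FROM books a
INNER JOIN authors b ON a.author_id = b.id

Result:
title          | author
---------------+-------
The Last Train | Young 
The Blue Door  | Young 
Midnight Sun   | Walker
The Glass Key  | Smith 
Stone Bridges  | Smith 
Winter Gardens | Davis 
Paper Boats    | Walker


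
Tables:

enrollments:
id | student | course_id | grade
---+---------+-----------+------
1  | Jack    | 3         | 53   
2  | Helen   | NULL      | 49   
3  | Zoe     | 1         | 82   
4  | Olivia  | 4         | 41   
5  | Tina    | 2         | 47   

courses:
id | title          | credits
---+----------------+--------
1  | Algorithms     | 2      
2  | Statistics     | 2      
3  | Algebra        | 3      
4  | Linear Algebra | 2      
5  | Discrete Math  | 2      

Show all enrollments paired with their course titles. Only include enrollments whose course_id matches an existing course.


INNER JOIN keeps only enrollments rows whose course_id matches an id in courses. Walk through each enrollment:
  - enrollment 1 (Jack): course_id=3 -> matches Algebra
  - enrollment 2 (Helen): course_id=NULL, no match -> dropped
  - enrollment 3 (Zoe): course_id=1 -> matches Algorithms
  - enrollment 4 (Olivia): course_id=4 -> matches Linear Algebra
  - enrollment 5 (Tina): course_id=2 -> matches Statistics
So 1 of 5 rows is dropped.

SQL:
SELECT a.student, b.title AS course
FROM enrollments a
INNER JOIN courses b ON a.course_id = b.id

Result:
student | course        
--------+---------------
Jack    | Algebra       
Zoe     | Algorithms    
Olivia  | Linear Algebra
Tina    | Statistics    


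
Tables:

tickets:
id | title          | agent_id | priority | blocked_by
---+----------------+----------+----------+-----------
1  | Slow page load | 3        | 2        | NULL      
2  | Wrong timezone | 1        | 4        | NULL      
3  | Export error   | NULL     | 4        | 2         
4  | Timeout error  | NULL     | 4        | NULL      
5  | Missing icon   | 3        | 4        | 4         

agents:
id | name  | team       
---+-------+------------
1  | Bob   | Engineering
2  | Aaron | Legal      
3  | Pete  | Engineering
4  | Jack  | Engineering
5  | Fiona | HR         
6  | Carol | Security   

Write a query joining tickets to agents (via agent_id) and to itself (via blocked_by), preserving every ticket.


Two LEFT JOINs from the same base table tickets: one to agents via agent_id, one to tickets itself via blocked_by. Both are LEFT so every ticket is preserved.
Match against agents:
  - ticket 1 (Slow page load): agent_id=3 -> matches Pete
  - ticket 2 (Wrong timezone): agent_id=1 -> matches Bob
  - ticket 3 (Export error): agent_id=NULL, no match -> kept with NULL
  - ticket 4 (Timeout error): agent_id=NULL, no match -> kept with NULL
  - ticket 5 (Missing icon): agent_id=3 -> matches Pete
Match against tickets (self):
  - ticket 1 (Slow page load): blocked_by=NULL -> NULL
  - ticket 2 (Wrong timezone): blocked_by=NULL -> NULL
  - ticket 3 (Export error): blocked_by=2 -> Wrong timezone
  - ticket 4 (Timeout error): blocked_by=NULL -> NULL
  - ticket 5 (Missing icon): blocked_by=4 -> Timeout error

SQL:
SELECT a.title, b.name AS agent, c.title AS blocked_by
FROM tickets a
LEFT JOIN agents b ON a.agent_id = b.id
LEFT JOIN tickets c ON a.blocked_by = c.id

Result:
title          | agent | blocked_by    
---------------+-------+---------------
Slow page load | Pete  | NULL          
Wrong timezone | Bob   | NULL          
Export error   | NULL  | Wrong timezone
Timeout error  | NULL  | NULL          
Missing icon   | Pete  | Timeout error 
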